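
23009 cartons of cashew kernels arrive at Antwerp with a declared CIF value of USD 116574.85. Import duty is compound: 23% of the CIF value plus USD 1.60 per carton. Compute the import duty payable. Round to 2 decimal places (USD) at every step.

Ad valorem component: 116574.85 × 23% = 26812.22
Specific component: 23009 × 1.60 = 36814.40
Import duty = 26812.22 + 36814.40 = 63626.62

Import duty: USD 63626.62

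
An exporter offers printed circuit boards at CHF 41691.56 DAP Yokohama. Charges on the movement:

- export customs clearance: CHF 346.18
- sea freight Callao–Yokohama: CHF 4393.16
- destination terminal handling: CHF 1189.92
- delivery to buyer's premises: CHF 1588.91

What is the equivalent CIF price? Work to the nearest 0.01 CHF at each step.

CIF price: CHF 38912.73

Not relevant to the conversion: freight, export clearance — on the seller under both DAP and CIF; already in the DAP price and stays in the CIF price.
From DAP to CIF, the seller no longer bears: destination terminal, delivery.
CIF price = 41691.56 − 1189.92 − 1588.91 = 38912.73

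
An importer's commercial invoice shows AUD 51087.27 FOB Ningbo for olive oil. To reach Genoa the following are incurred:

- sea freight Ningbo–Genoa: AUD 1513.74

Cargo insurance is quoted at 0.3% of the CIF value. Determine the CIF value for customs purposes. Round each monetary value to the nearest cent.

CIF value: AUD 52759.29

Let C be the CIF value. C = FOB price + freight + 0.3% × C
C − 0.3% × C = 51087.27 + 1513.74
0.997 × C = 52601.01
C = 52601.01 / 0.997 = 52759.29
Insurance premium = 0.3% × 52759.29 = 158.28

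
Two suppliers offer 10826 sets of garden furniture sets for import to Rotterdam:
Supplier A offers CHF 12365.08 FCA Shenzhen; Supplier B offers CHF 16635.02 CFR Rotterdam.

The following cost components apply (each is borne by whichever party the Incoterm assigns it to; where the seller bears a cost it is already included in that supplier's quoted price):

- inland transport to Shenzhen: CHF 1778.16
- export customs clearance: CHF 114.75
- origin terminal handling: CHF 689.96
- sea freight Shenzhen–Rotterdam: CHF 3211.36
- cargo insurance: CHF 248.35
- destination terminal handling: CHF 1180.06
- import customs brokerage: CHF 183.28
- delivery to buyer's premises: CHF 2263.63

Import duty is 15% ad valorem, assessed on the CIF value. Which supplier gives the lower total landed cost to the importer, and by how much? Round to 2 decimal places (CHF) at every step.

Supplier A is cheaper by CHF 423.92

Supplier A (FCA):
CIF value = FCA price + origin terminal + freight + insurance = 12365.08 + 689.96 + 3211.36 + 248.35 = 16514.75
Import duty = 16514.75 × 15% = 2477.21
Buyer bears (A): 689.96 + 3211.36 + 248.35 + 1180.06 + 183.28 + 2263.63 = 7776.64
Landed cost (A) = invoice 12365.08 + 7776.64 + duty 2477.21 = 22618.93
Supplier B (CFR):
CIF value = CFR price + insurance = 16635.02 + 248.35 = 16883.37
Import duty = 16883.37 × 15% = 2532.51
Buyer bears (B): 248.35 + 1180.06 + 183.28 + 2263.63 = 3875.32
Landed cost (B) = invoice 16635.02 + 3875.32 + duty 2532.51 = 23042.85
Difference = |22618.93 − 23042.85| = 423.92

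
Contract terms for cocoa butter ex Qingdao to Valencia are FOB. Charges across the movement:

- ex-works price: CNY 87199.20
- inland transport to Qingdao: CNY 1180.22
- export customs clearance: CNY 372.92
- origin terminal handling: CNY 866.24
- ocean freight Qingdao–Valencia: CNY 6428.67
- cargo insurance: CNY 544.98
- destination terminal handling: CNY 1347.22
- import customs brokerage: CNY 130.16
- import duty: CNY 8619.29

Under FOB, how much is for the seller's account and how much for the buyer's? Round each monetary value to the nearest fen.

Seller: CNY 89618.58; buyer: CNY 17070.32

FOB: the seller bears costs until goods are on board at the origin port; the buyer bears freight, insurance and all costs thereafter.
Seller's account: goods 87199.20 + inland to port 1180.22 + export clearance 372.92 + origin terminal 866.24 = 89618.58
Buyer's account: freight 6428.67 + insurance 544.98 + destination terminal 1347.22 + brokerage 130.16 + duty 8619.29 = 17070.32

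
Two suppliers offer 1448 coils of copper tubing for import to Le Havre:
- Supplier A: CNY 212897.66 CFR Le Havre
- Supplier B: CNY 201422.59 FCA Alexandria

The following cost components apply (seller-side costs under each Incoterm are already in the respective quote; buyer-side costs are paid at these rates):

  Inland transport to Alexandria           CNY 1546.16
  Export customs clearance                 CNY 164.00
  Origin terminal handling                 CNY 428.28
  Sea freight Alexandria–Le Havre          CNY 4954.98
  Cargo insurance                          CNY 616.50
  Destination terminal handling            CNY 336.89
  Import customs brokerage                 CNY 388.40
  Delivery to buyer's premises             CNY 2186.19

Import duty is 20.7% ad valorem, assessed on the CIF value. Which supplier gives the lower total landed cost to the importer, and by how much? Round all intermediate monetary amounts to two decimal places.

Supplier A (CFR):
CIF value = CFR price + insurance = 212897.66 + 616.50 = 213514.16
Import duty = 213514.16 × 20.7% = 44197.43
Buyer bears (A): 616.50 + 336.89 + 388.40 + 2186.19 = 3527.98
Landed cost (A) = invoice 212897.66 + 3527.98 + duty 44197.43 = 260623.07
Supplier B (FCA):
CIF value = FCA price + origin terminal + freight + insurance = 201422.59 + 428.28 + 4954.98 + 616.50 = 207422.35
Import duty = 207422.35 × 20.7% = 42936.43
Buyer bears (B): 428.28 + 4954.98 + 616.50 + 336.89 + 388.40 + 2186.19 = 8911.24
Landed cost (B) = invoice 201422.59 + 8911.24 + duty 42936.43 = 253270.26
Difference = |260623.07 − 253270.26| = 7352.81

Supplier B is cheaper by CNY 7352.81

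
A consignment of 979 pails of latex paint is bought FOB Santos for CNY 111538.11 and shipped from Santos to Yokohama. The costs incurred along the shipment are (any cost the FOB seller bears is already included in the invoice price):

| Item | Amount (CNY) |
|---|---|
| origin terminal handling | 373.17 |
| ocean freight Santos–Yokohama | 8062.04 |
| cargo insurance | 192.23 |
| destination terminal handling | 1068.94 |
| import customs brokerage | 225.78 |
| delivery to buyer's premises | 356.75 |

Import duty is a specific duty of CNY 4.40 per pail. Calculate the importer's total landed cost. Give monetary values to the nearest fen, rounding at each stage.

FOB: the seller bears costs until goods are on board at the origin port; the buyer bears freight, insurance and all costs thereafter.
Already in the invoice (seller's account under FOB): origin terminal — exclude.
CIF value = FOB price + freight + insurance = 111538.11 + 8062.04 + 192.23 = 119792.38
Import duty = 979 × 4.40 = 4307.60
Buyer bears: freight 8062.04 + insurance 192.23 + destination terminal 1068.94 + brokerage 225.78 + delivery 356.75 + duty 4307.60 = 14213.34
Landed cost = invoice 111538.11 + 14213.34 = 125751.45

Total landed cost: CNY 125751.45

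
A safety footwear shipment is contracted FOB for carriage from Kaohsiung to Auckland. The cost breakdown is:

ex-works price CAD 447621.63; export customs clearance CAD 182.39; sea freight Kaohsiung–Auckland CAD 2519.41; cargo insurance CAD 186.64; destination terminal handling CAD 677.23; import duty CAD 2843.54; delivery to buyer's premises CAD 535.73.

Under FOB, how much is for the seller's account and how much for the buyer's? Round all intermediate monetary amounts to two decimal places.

Seller: CAD 447804.02; buyer: CAD 6762.55

FOB: the seller bears costs until goods are on board at the origin port; the buyer bears freight, insurance and all costs thereafter.
Seller's account: goods 447621.63 + export clearance 182.39 = 447804.02
Buyer's account: freight 2519.41 + insurance 186.64 + destination terminal 677.23 + duty 2843.54 + delivery 535.73 = 6762.55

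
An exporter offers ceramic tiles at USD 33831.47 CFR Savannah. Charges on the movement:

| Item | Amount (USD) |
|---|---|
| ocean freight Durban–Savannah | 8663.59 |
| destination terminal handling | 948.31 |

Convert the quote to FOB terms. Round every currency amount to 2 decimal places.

Not relevant to the conversion: destination terminal — on the buyer under both terms; not part of either seller's price.
From CFR to FOB, the seller no longer bears: freight.
FOB price = 33831.47 − 8663.59 = 25167.88

FOB price: USD 25167.88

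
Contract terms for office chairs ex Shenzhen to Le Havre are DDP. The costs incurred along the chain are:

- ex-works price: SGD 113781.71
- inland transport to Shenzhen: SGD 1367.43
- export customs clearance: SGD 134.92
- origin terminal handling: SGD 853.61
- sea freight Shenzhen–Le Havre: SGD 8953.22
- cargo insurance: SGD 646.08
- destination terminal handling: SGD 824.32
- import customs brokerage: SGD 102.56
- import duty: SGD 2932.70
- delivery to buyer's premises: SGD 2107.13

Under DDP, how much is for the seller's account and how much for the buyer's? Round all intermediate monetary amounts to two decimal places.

Seller: SGD 131703.68; buyer: SGD 0.00

DDP: the seller bears all costs including import duty.
Seller's account: goods 113781.71 + inland to port 1367.43 + export clearance 134.92 + origin terminal 853.61 + freight 8953.22 + insurance 646.08 + destination terminal 824.32 + brokerage 102.56 + duty 2932.70 + delivery 2107.13 = 131703.68
Buyer's account: 0.00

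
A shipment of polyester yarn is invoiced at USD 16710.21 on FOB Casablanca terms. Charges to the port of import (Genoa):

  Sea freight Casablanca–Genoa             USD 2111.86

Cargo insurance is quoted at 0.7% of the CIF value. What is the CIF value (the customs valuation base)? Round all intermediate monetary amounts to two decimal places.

Let C be the CIF value. C = FOB price + freight + 0.7% × C
C − 0.7% × C = 16710.21 + 2111.86
0.993 × C = 18822.07
C = 18822.07 / 0.993 = 18954.75
Insurance premium = 0.7% × 18954.75 = 132.68

CIF value: USD 18954.75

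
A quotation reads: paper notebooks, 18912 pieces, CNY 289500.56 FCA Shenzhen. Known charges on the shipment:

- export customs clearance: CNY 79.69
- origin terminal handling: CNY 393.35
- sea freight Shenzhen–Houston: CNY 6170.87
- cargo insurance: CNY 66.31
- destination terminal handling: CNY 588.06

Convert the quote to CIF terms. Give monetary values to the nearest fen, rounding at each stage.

Not relevant to the conversion: export clearance — on the seller under both FCA and CIF; already in the FCA price and stays in the CIF price. destination terminal — on the buyer under both terms; not part of either seller's price.
From FCA to CIF, the seller additionally bears: origin terminal, freight, insurance.
CIF price = 289500.56 + 393.35 + 6170.87 + 66.31 = 296131.09

CIF price: CNY 296131.09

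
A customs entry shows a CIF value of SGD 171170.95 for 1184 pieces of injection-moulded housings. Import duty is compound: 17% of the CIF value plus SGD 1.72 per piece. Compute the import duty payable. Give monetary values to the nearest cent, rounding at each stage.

Ad valorem component: 171170.95 × 17% = 29099.06
Specific component: 1184 × 1.72 = 2036.48
Import duty = 29099.06 + 2036.48 = 31135.54

Import duty: SGD 31135.54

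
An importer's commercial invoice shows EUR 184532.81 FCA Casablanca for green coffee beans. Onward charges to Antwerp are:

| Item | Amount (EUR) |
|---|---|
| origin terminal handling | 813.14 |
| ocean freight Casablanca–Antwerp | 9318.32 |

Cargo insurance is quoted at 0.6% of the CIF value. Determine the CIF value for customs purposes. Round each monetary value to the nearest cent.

CIF value: EUR 195839.31

Let C be the CIF value. C = FCA price + pre-shipment costs + freight + 0.6% × C
C − 0.6% × C = 184532.81 + 813.14 + 9318.32
0.994 × C = 194664.27
C = 194664.27 / 0.994 = 195839.31
Insurance premium = 0.6% × 195839.31 = 1175.04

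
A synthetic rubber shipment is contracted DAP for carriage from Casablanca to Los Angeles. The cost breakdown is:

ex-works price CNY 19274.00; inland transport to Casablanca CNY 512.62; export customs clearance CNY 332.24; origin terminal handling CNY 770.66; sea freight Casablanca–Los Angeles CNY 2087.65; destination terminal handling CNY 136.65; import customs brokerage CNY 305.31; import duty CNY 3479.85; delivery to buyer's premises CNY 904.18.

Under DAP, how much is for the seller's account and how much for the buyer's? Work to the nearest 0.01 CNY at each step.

Seller: CNY 24018.00; buyer: CNY 3785.16

DAP: the seller bears all costs to the named destination except import duty and clearance.
Seller's account: goods 19274.00 + inland to port 512.62 + export clearance 332.24 + origin terminal 770.66 + freight 2087.65 + destination terminal 136.65 + delivery 904.18 = 24018.00
Buyer's account: brokerage 305.31 + duty 3479.85 = 3785.16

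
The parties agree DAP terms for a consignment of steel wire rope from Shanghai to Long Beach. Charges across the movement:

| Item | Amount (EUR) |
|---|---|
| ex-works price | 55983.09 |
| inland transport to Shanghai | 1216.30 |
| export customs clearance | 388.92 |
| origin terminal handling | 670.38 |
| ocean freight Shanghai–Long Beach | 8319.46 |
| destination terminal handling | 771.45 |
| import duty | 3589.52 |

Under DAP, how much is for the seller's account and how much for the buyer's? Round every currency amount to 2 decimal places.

DAP: the seller bears all costs to the named destination except import duty and clearance.
Seller's account: goods 55983.09 + inland to port 1216.30 + export clearance 388.92 + origin terminal 670.38 + freight 8319.46 + destination terminal 771.45 = 67349.60
Buyer's account: duty 3589.52 = 3589.52

Seller: EUR 67349.60; buyer: EUR 3589.52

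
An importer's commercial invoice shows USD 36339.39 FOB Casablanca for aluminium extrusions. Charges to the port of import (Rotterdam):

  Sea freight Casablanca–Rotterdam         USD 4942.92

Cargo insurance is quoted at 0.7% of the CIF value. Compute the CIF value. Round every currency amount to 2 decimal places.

CIF value: USD 41573.32

Let C be the CIF value. C = FOB price + freight + 0.7% × C
C − 0.7% × C = 36339.39 + 4942.92
0.993 × C = 41282.31
C = 41282.31 / 0.993 = 41573.32
Insurance premium = 0.7% × 41573.32 = 291.01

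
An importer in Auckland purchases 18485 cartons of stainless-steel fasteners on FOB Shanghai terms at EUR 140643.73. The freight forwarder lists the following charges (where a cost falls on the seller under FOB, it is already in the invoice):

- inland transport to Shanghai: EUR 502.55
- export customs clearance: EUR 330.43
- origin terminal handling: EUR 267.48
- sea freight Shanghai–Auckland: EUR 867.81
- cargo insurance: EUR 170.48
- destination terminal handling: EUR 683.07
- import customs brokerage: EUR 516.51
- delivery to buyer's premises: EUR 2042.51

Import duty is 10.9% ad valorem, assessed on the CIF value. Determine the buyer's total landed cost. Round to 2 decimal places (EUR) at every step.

FOB: the seller bears costs until goods are on board at the origin port; the buyer bears freight, insurance and all costs thereafter.
Already in the invoice (seller's account under FOB): inland to port, export clearance, origin terminal — exclude.
CIF value = FOB price + freight + insurance = 140643.73 + 867.81 + 170.48 = 141682.02
Import duty = 141682.02 × 10.9% = 15443.34
Buyer bears: freight 867.81 + insurance 170.48 + destination terminal 683.07 + brokerage 516.51 + delivery 2042.51 + duty 15443.34 = 19723.72
Landed cost = invoice 140643.73 + 19723.72 = 160367.45

Total landed cost: EUR 160367.45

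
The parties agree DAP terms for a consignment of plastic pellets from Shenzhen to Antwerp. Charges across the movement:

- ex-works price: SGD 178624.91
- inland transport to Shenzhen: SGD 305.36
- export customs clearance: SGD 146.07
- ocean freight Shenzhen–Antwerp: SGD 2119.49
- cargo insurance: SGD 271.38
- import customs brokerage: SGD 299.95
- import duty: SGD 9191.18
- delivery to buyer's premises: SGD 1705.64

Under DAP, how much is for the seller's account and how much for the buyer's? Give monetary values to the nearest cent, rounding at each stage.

DAP: the seller bears all costs to the named destination except import duty and clearance.
Seller's account: goods 178624.91 + inland to port 305.36 + export clearance 146.07 + freight 2119.49 + insurance 271.38 + delivery 1705.64 = 183172.85
Buyer's account: brokerage 299.95 + duty 9191.18 = 9491.13

Seller: SGD 183172.85; buyer: SGD 9491.13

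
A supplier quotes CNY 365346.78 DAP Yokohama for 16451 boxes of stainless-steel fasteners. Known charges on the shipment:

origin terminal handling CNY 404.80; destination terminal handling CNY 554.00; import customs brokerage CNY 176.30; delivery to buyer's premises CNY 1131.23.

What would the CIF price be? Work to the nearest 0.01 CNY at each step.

Not relevant to the conversion: origin terminal — on the seller under both DAP and CIF; already in the DAP price and stays in the CIF price. brokerage — on the buyer under both terms; not part of either seller's price.
From DAP to CIF, the seller no longer bears: destination terminal, delivery.
CIF price = 365346.78 − 554.00 − 1131.23 = 363661.55

CIF price: CNY 363661.55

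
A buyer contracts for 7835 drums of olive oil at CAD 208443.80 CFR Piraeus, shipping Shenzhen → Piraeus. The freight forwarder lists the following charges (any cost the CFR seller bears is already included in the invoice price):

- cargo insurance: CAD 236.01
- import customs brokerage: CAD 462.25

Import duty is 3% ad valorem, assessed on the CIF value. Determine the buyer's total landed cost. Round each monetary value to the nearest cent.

CFR: the seller pays costs through ocean freight to the destination port, but not insurance.
CIF value = CFR price + insurance = 208443.80 + 236.01 = 208679.81
Import duty = 208679.81 × 3% = 6260.39
Buyer bears: insurance 236.01 + brokerage 462.25 + duty 6260.39 = 6958.65
Landed cost = invoice 208443.80 + 6958.65 = 215402.45

Total landed cost: CAD 215402.45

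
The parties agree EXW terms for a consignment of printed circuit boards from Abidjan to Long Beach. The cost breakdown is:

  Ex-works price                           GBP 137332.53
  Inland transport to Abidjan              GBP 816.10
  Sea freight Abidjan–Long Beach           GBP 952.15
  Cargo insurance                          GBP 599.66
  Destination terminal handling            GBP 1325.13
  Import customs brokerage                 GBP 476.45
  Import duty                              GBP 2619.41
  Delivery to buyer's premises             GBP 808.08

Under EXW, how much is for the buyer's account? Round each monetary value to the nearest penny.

EXW: the seller makes goods available at their premises; the buyer bears all onward costs.
Seller's account: goods 137332.53 = 137332.53
Buyer's account: inland to port 816.10 + freight 952.15 + insurance 599.66 + destination terminal 1325.13 + brokerage 476.45 + duty 2619.41 + delivery 808.08 = 7596.98

Buyer's account: GBP 7596.98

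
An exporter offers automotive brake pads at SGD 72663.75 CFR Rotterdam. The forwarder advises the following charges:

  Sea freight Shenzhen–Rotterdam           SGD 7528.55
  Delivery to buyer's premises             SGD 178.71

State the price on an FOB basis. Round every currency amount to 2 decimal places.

FOB price: SGD 65135.20

Not relevant to the conversion: delivery — on the buyer under both terms; not part of either seller's price.
From CFR to FOB, the seller no longer bears: freight.
FOB price = 72663.75 − 7528.55 = 65135.20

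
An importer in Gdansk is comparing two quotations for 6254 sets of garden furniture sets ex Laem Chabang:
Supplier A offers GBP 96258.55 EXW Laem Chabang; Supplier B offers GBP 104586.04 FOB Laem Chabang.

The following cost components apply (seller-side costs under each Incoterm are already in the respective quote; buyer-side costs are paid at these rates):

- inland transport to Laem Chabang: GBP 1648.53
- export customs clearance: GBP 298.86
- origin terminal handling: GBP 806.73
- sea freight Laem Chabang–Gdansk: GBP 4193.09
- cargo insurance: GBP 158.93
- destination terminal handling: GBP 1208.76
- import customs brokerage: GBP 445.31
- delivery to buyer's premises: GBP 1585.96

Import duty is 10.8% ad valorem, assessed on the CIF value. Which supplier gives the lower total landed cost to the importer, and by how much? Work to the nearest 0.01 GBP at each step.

Supplier A (EXW):
CIF value = EXW price + inland to port + export clearance + origin terminal + freight + insurance = 96258.55 + 1648.53 + 298.86 + 806.73 + 4193.09 + 158.93 = 103364.69
Import duty = 103364.69 × 10.8% = 11163.39
Buyer bears (A): 1648.53 + 298.86 + 806.73 + 4193.09 + 158.93 + 1208.76 + 445.31 + 1585.96 = 10346.17
Landed cost (A) = invoice 96258.55 + 10346.17 + duty 11163.39 = 117768.11
Supplier B (FOB):
CIF value = FOB price + freight + insurance = 104586.04 + 4193.09 + 158.93 = 108938.06
Import duty = 108938.06 × 10.8% = 11765.31
Buyer bears (B): 4193.09 + 158.93 + 1208.76 + 445.31 + 1585.96 = 7592.05
Landed cost (B) = invoice 104586.04 + 7592.05 + duty 11765.31 = 123943.40
Difference = |117768.11 − 123943.40| = 6175.29

Supplier A is cheaper by GBP 6175.29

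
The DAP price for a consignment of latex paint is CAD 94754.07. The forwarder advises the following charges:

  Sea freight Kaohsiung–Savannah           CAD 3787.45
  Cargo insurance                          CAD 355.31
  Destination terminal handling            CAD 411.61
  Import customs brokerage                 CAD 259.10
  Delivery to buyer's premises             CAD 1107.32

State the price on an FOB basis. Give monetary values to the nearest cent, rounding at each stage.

FOB price: CAD 89092.38

Not relevant to the conversion: brokerage — on the buyer under both terms; not part of either seller's price.
From DAP to FOB, the seller no longer bears: freight, insurance, destination terminal, delivery.
FOB price = 94754.07 − 3787.45 − 355.31 − 411.61 − 1107.32 = 89092.38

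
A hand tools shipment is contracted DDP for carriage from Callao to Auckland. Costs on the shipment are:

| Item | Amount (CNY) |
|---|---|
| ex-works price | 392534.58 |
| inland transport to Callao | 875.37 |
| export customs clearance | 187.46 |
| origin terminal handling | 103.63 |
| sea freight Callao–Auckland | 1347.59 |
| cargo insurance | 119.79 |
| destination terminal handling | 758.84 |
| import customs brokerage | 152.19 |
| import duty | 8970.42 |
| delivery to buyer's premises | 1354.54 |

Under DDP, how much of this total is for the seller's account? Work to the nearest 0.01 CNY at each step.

Seller's account: CNY 406404.41

DDP: the seller bears all costs including import duty.
Seller's account: goods 392534.58 + inland to port 875.37 + export clearance 187.46 + origin terminal 103.63 + freight 1347.59 + insurance 119.79 + destination terminal 758.84 + brokerage 152.19 + duty 8970.42 + delivery 1354.54 = 406404.41
Buyer's account: 0.00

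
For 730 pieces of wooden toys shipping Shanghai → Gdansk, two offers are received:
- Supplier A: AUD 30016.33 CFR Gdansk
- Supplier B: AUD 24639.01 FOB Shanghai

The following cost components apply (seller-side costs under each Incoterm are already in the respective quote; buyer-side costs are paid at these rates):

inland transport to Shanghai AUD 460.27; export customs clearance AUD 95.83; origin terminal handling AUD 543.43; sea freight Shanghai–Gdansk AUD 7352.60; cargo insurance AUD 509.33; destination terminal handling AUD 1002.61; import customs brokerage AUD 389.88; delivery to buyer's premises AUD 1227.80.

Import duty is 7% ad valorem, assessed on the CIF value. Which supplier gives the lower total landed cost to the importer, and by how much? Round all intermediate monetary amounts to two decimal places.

Supplier A (CFR):
CIF value = CFR price + insurance = 30016.33 + 509.33 = 30525.66
Import duty = 30525.66 × 7% = 2136.80
Buyer bears (A): 509.33 + 1002.61 + 389.88 + 1227.80 = 3129.62
Landed cost (A) = invoice 30016.33 + 3129.62 + duty 2136.80 = 35282.75
Supplier B (FOB):
CIF value = FOB price + freight + insurance = 24639.01 + 7352.60 + 509.33 = 32500.94
Import duty = 32500.94 × 7% = 2275.07
Buyer bears (B): 7352.60 + 509.33 + 1002.61 + 389.88 + 1227.80 = 10482.22
Landed cost (B) = invoice 24639.01 + 10482.22 + duty 2275.07 = 37396.30
Difference = |35282.75 − 37396.30| = 2113.55

Supplier A is cheaper by AUD 2113.55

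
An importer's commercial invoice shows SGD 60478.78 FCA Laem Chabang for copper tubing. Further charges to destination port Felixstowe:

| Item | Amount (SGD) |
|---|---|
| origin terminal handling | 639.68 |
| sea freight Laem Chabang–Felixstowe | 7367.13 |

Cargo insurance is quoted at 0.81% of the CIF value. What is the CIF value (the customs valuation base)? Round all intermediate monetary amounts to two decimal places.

CIF value: SGD 69044.85

Let C be the CIF value. C = FCA price + pre-shipment costs + freight + 0.81% × C
C − 0.81% × C = 60478.78 + 639.68 + 7367.13
0.9919 × C = 68485.59
C = 68485.59 / 0.9919 = 69044.85
Insurance premium = 0.81% × 69044.85 = 559.26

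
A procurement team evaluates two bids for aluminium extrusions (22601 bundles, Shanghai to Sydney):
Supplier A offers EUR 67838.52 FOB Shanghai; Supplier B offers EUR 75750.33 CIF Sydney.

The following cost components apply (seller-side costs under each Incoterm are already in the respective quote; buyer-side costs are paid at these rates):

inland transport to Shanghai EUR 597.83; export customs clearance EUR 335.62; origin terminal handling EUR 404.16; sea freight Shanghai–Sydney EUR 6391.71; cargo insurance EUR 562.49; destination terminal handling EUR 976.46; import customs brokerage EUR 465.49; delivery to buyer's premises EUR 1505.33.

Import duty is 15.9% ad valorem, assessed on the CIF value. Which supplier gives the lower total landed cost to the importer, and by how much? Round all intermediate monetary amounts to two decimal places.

Supplier A is cheaper by EUR 1109.87

Supplier A (FOB):
CIF value = FOB price + freight + insurance = 67838.52 + 6391.71 + 562.49 = 74792.72
Import duty = 74792.72 × 15.9% = 11892.04
Buyer bears (A): 6391.71 + 562.49 + 976.46 + 465.49 + 1505.33 = 9901.48
Landed cost (A) = invoice 67838.52 + 9901.48 + duty 11892.04 = 89632.04
Supplier B (CIF):
The CIF price already equals the CIF value: 75750.33
Import duty = 75750.33 × 15.9% = 12044.30
Buyer bears (B): 976.46 + 465.49 + 1505.33 = 2947.28
Landed cost (B) = invoice 75750.33 + 2947.28 + duty 12044.30 = 90741.91
Difference = |89632.04 − 90741.91| = 1109.87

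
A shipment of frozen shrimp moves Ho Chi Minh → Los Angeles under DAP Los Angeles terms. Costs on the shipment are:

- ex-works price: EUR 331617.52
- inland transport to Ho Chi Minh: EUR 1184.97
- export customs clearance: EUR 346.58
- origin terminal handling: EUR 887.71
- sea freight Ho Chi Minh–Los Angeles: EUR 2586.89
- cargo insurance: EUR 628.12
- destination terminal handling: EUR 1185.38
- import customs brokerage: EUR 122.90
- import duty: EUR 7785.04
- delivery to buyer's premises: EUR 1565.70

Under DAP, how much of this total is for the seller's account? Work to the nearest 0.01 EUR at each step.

Seller's account: EUR 340002.87

DAP: the seller bears all costs to the named destination except import duty and clearance.
Seller's account: goods 331617.52 + inland to port 1184.97 + export clearance 346.58 + origin terminal 887.71 + freight 2586.89 + insurance 628.12 + destination terminal 1185.38 + delivery 1565.70 = 340002.87
Buyer's account: brokerage 122.90 + duty 7785.04 = 7907.94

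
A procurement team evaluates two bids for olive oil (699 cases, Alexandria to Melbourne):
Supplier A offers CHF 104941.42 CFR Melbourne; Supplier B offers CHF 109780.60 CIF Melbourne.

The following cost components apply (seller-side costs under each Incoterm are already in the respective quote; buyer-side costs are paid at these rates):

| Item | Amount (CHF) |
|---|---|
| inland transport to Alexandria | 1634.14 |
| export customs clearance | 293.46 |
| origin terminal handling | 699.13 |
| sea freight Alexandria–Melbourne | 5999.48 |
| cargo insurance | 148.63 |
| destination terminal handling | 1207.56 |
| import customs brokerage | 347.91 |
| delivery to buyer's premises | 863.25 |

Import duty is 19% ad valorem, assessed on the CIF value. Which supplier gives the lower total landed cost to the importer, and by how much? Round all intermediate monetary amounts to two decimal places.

Supplier A is cheaper by CHF 5581.75

Supplier A (CFR):
CIF value = CFR price + insurance = 104941.42 + 148.63 = 105090.05
Import duty = 105090.05 × 19% = 19967.11
Buyer bears (A): 148.63 + 1207.56 + 347.91 + 863.25 = 2567.35
Landed cost (A) = invoice 104941.42 + 2567.35 + duty 19967.11 = 127475.88
Supplier B (CIF):
The CIF price already equals the CIF value: 109780.60
Import duty = 109780.60 × 19% = 20858.31
Buyer bears (B): 1207.56 + 347.91 + 863.25 = 2418.72
Landed cost (B) = invoice 109780.60 + 2418.72 + duty 20858.31 = 133057.63
Difference = |127475.88 − 133057.63| = 5581.75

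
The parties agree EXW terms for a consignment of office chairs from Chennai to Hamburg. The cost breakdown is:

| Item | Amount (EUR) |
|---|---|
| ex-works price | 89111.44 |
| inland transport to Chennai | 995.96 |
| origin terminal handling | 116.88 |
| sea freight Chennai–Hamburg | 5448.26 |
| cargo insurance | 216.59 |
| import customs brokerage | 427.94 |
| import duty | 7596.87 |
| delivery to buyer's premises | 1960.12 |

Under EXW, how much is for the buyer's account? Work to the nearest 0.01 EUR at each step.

EXW: the seller makes goods available at their premises; the buyer bears all onward costs.
Seller's account: goods 89111.44 = 89111.44
Buyer's account: inland to port 995.96 + origin terminal 116.88 + freight 5448.26 + insurance 216.59 + brokerage 427.94 + duty 7596.87 + delivery 1960.12 = 16762.62

Buyer's account: EUR 16762.62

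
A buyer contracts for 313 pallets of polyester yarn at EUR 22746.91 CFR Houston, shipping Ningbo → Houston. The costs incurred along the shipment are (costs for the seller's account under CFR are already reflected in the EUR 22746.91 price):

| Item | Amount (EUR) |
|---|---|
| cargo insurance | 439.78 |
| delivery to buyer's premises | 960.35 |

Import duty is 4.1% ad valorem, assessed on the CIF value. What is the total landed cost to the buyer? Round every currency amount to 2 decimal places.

Total landed cost: EUR 25097.69

CFR: the seller pays costs through ocean freight to the destination port, but not insurance.
CIF value = CFR price + insurance = 22746.91 + 439.78 = 23186.69
Import duty = 23186.69 × 4.1% = 950.65
Buyer bears: insurance 439.78 + delivery 960.35 + duty 950.65 = 2350.78
Landed cost = invoice 22746.91 + 2350.78 = 25097.69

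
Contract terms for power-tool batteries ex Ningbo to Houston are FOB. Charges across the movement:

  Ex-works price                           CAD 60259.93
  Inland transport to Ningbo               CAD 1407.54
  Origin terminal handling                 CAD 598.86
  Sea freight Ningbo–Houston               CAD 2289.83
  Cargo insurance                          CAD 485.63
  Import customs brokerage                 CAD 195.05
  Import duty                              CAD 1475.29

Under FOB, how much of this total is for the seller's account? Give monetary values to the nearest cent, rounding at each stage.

Seller's account: CAD 62266.33

FOB: the seller bears costs until goods are on board at the origin port; the buyer bears freight, insurance and all costs thereafter.
Seller's account: goods 60259.93 + inland to port 1407.54 + origin terminal 598.86 = 62266.33
Buyer's account: freight 2289.83 + insurance 485.63 + brokerage 195.05 + duty 1475.29 = 4445.80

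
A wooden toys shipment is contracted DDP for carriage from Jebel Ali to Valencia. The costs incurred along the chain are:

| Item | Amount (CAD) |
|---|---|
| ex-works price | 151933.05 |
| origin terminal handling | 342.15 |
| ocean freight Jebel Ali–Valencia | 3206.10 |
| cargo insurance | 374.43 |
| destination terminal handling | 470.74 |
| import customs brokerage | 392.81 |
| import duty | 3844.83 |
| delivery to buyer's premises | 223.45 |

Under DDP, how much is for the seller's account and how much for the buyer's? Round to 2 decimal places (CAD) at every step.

Seller: CAD 160787.56; buyer: CAD 0.00

DDP: the seller bears all costs including import duty.
Seller's account: goods 151933.05 + origin terminal 342.15 + freight 3206.10 + insurance 374.43 + destination terminal 470.74 + brokerage 392.81 + duty 3844.83 + delivery 223.45 = 160787.56
Buyer's account: 0.00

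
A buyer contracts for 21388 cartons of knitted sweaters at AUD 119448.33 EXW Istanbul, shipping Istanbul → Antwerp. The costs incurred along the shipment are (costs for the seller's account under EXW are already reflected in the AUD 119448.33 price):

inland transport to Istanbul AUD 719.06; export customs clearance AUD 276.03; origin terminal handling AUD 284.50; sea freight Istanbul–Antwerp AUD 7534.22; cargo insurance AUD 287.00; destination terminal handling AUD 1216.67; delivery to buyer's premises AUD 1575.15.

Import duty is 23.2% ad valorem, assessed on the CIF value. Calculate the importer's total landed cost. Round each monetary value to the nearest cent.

EXW: the seller makes goods available at their premises; the buyer bears all onward costs.
CIF value = EXW price + inland to port + export clearance + origin terminal + freight + insurance = 119448.33 + 719.06 + 276.03 + 284.50 + 7534.22 + 287.00 = 128549.14
Import duty = 128549.14 × 23.2% = 29823.40
Buyer bears: inland to port 719.06 + export clearance 276.03 + origin terminal 284.50 + freight 7534.22 + insurance 287.00 + destination terminal 1216.67 + delivery 1575.15 + duty 29823.40 = 41716.03
Landed cost = invoice 119448.33 + 41716.03 = 161164.36

Total landed cost: AUD 161164.36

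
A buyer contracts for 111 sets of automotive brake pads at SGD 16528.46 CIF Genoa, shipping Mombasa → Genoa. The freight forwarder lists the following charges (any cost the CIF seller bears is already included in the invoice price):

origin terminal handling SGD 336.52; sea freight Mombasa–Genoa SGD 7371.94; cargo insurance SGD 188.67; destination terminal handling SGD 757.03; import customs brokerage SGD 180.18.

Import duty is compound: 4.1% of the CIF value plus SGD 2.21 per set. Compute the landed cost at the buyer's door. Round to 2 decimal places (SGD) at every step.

CIF: the seller pays costs through ocean freight and marine insurance to the destination port.
Already in the invoice (seller's account under CIF): origin terminal, freight, insurance — exclude.
The CIF price already equals the CIF value: 16528.46
Ad valorem component: 16528.46 × 4.1% = 677.67
Specific component: 111 × 2.21 = 245.31
Import duty = 677.67 + 245.31 = 922.98
Buyer bears: destination terminal 757.03 + brokerage 180.18 + duty 922.98 = 1860.19
Landed cost = invoice 16528.46 + 1860.19 = 18388.65

Total landed cost: SGD 18388.65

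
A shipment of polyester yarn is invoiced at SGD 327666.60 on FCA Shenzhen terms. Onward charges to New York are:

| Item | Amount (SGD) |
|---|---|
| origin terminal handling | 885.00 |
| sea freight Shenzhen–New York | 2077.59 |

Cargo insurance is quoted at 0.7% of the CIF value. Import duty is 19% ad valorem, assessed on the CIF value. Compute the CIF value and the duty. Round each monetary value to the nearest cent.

CIF value: SGD 332959.91; import duty: SGD 63262.38

Let C be the CIF value. C = FCA price + pre-shipment costs + freight + 0.7% × C
C − 0.7% × C = 327666.60 + 885.00 + 2077.59
0.993 × C = 330629.19
C = 330629.19 / 0.993 = 332959.91
Insurance premium = 0.7% × 332959.91 = 2330.72
Import duty = 332959.91 × 19% = 63262.38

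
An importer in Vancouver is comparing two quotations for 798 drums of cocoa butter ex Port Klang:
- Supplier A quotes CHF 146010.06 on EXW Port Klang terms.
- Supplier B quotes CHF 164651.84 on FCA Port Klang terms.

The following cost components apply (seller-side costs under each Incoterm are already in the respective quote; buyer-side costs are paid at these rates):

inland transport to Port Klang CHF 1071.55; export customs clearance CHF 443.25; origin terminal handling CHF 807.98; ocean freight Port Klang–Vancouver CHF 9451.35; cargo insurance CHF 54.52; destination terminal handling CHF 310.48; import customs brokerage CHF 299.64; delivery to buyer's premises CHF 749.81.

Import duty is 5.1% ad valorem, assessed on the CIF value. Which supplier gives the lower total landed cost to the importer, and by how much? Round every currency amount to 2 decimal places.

Supplier A (EXW):
CIF value = EXW price + inland to port + export clearance + origin terminal + freight + insurance = 146010.06 + 1071.55 + 443.25 + 807.98 + 9451.35 + 54.52 = 157838.71
Import duty = 157838.71 × 5.1% = 8049.77
Buyer bears (A): 1071.55 + 443.25 + 807.98 + 9451.35 + 54.52 + 310.48 + 299.64 + 749.81 = 13188.58
Landed cost (A) = invoice 146010.06 + 13188.58 + duty 8049.77 = 167248.41
Supplier B (FCA):
CIF value = FCA price + origin terminal + freight + insurance = 164651.84 + 807.98 + 9451.35 + 54.52 = 174965.69
Import duty = 174965.69 × 5.1% = 8923.25
Buyer bears (B): 807.98 + 9451.35 + 54.52 + 310.48 + 299.64 + 749.81 = 11673.78
Landed cost (B) = invoice 164651.84 + 11673.78 + duty 8923.25 = 185248.87
Difference = |167248.41 − 185248.87| = 18000.46

Supplier A is cheaper by CHF 18000.46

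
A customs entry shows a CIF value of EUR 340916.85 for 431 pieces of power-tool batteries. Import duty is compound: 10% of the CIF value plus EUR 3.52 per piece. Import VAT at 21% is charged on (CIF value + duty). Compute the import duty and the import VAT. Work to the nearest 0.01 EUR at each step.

Import duty: EUR 35608.81; import VAT: EUR 79070.39

Ad valorem component: 340916.85 × 10% = 34091.69
Specific component: 431 × 3.52 = 1517.12
Import duty = 34091.69 + 1517.12 = 35608.81
VAT base = CIF + duty = 340916.85 + 35608.81 = 376525.66
Import VAT = 376525.66 × 21% = 79070.39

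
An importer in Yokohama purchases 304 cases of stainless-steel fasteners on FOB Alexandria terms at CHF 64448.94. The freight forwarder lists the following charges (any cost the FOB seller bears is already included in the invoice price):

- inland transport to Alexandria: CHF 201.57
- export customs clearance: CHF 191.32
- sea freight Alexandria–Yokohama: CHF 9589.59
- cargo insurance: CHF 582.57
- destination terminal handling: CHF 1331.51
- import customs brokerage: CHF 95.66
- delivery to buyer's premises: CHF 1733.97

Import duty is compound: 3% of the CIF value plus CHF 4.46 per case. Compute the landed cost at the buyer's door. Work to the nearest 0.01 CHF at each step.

FOB: the seller bears costs until goods are on board at the origin port; the buyer bears freight, insurance and all costs thereafter.
Already in the invoice (seller's account under FOB): inland to port, export clearance — exclude.
CIF value = FOB price + freight + insurance = 64448.94 + 9589.59 + 582.57 = 74621.10
Ad valorem component: 74621.10 × 3% = 2238.63
Specific component: 304 × 4.46 = 1355.84
Import duty = 2238.63 + 1355.84 = 3594.47
Buyer bears: freight 9589.59 + insurance 582.57 + destination terminal 1331.51 + brokerage 95.66 + delivery 1733.97 + duty 3594.47 = 16927.77
Landed cost = invoice 64448.94 + 16927.77 = 81376.71

Total landed cost: CHF 81376.71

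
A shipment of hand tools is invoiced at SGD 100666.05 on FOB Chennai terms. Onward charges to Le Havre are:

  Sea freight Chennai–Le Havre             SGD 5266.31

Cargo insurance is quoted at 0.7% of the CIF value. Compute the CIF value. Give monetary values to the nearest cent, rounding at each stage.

Let C be the CIF value. C = FOB price + freight + 0.7% × C
C − 0.7% × C = 100666.05 + 5266.31
0.993 × C = 105932.36
C = 105932.36 / 0.993 = 106679.11
Insurance premium = 0.7% × 106679.11 = 746.75

CIF value: SGD 106679.11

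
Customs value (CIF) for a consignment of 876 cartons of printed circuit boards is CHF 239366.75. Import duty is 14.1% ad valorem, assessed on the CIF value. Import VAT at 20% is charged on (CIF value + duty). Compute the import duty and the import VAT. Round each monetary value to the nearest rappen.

Import duty = 239366.75 × 14.1% = 33750.71
VAT base = CIF + duty = 239366.75 + 33750.71 = 273117.46
Import VAT = 273117.46 × 20% = 54623.49

Import duty: CHF 33750.71; import VAT: CHF 54623.49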